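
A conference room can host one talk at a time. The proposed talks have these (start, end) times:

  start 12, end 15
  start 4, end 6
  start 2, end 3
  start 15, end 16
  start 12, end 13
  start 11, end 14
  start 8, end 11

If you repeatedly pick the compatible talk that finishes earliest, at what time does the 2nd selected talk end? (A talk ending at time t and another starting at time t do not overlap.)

Greedy by earliest finish: after sorting by end time, pick each interval compatible with the last pick.
Sorted by end: (2,3)  (4,6)  (8,11)  (12,13)  (11,14)  (12,15)  (15,16)
take (2,3); take (4,6); take (8,11); take (12,13); skip (11,14); take (15,16).
Selected: (2,3) (4,6) (8,11) (12,13) (15,16)

6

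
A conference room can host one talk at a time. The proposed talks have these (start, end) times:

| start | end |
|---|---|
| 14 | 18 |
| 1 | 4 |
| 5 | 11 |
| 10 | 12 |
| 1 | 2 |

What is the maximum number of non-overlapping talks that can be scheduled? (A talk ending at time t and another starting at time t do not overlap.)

3

Sort by end time and greedily take each interval whose start is ≥ the last chosen end.
By end time: (1,2), (1,4), (5,11), (10,12), (14,18).
Pick (1,2); next start ≥ 2 → (5,11); next start ≥ 11 → (14,18).
Selected 3 talks.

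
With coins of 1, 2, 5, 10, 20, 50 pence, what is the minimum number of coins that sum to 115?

115 − 2×50→15 − 1×10→5 − 1×5→0
Total coins = 2 + 1 + 1 = 4

4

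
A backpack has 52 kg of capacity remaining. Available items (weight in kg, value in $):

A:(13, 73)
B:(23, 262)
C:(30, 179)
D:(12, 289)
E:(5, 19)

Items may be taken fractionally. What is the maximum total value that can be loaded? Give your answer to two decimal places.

Ratios (sorted): D 24.08, B 11.39, C 5.97, A 5.62, E 3.80
take D (12 @ 289); take B (23 @ 262); take 17/30 of C → 101.43. Capacity used 52/52.
Total value = 652.43

652.43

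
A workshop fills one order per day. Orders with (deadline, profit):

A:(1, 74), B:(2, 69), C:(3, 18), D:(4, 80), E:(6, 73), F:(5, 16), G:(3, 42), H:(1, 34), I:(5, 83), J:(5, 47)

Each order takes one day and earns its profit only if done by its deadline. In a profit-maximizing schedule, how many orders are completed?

Sort by profit descending; place each in the latest free slot ≤ its deadline.
By profit: I(d5,83), D(d4,80), A(d1,74), E(d6,73), B(d2,69), J(d5,47), G(d3,42), H(d1,34), C(d3,18), F(d5,16)
I→slot 5; D→slot 4; A→slot 1; E→slot 6; B→slot 2; J→slot 3; G skipped; H skipped; C skipped; F skipped.
6 of 10 scheduled.

6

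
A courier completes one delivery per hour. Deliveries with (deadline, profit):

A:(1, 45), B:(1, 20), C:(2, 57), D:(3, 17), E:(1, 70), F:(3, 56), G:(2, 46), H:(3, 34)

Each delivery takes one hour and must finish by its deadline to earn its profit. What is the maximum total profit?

Take jobs in profit order; each goes to the latest open slot no later than its deadline.
By profit: E(d1,70), C(d2,57), F(d3,56), G(d2,46), A(d1,45), H(d3,34), B(d1,20), D(d3,17)
E→slot 1; C→slot 2; F→slot 3; G skipped; A skipped; H skipped; B skipped; D skipped.
Profit = 70 + 57 + 56 = 183

183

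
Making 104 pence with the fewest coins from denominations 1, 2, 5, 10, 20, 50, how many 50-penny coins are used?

2

Use the largest denomination that fits, subtract, and repeat.
104 − 2×50→4 − 2×2→0
Count of 50: 2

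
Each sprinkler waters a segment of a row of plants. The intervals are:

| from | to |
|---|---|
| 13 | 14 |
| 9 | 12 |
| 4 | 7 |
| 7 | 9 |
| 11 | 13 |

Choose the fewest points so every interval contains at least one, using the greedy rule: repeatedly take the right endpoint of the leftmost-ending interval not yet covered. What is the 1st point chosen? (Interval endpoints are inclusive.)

Process intervals by earliest right end; each time one isn't hit yet, stab at its right endpoint.
By right end: [4,7]  [7,9]  [9,12]  [11,13]  [13,14]
[4,7] uncovered → point at 7; [9,12] uncovered → point at 12; [13,14] uncovered → point at 14.
Points: 7, 12, 14 (3 total).

7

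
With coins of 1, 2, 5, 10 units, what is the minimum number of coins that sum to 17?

Greedy: take as many of the largest coin as possible, then repeat with the remainder.
17 = 1×10 + 1×5 + 1×2
Total coins = 1 + 1 + 1 = 3

3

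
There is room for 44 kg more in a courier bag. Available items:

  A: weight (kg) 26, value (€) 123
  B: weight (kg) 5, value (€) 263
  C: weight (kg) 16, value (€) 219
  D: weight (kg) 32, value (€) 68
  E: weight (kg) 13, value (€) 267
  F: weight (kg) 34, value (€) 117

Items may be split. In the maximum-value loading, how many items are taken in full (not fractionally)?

Greedy by value/weight ratio, highest first.
Ratios (sorted): B 52.60, E 20.54, C 13.69, A 4.73, F 3.44, D 2.12
take B (5 @ 263); take E (13 @ 267); take C (16 @ 219); take 10/26 of A → 47.31. Capacity used 44/44.
3 item(s) taken whole; one partial (take 10/26 of A).

3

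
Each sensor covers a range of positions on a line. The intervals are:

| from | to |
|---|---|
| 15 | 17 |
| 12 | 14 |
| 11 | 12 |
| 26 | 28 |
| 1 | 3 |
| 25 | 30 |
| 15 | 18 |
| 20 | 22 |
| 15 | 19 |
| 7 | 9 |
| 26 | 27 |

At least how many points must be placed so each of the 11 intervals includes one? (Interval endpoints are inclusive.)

Sorted: [1,3] [7,9] [11,12] [12,14] [15,17] [15,18] [15,19] [20,22] [26,27] [26,28] [25,30]
{[1,3]} hit by 3; {[7,9]} hit by 9; {[11,12],[12,14]} hit by 12; {[15,17],[15,18],[15,19]} hit by 17; {[20,22]} hit by 22; {[26,27],[26,28],[25,30]} hit by 27.
Points: 3, 9, 12, 17, 22, 27 (6 total).

6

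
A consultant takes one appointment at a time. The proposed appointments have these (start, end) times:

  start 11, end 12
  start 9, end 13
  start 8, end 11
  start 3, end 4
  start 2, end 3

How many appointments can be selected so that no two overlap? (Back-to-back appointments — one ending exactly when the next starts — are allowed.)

4

Greedy by earliest finish: after sorting by end time, pick each interval compatible with the last pick.
Sorted by end: (2,3)  (3,4)  (8,11)  (11,12)  (9,13)
take (2,3); take (3,4); take (8,11); take (11,12).
Selected 4 appointments.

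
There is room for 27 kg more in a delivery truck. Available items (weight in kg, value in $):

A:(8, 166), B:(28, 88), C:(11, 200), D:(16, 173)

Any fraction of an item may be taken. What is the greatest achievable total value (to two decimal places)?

452.50

Sort by value per unit weight and fill in that order.
Order: A (166/8=20.75) > C (200/11=18.18) > D (173/16=10.81) > B (88/28=3.14)
Fill: take A (8 @ 166) → take C (11 @ 200) → take 8/16 of D → 86.50; 27/27 used.
Total value = 452.50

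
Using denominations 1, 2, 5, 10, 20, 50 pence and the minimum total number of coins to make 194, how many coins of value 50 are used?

3

Greedy: take as many of the largest coin as possible, then repeat with the remainder.
194 − 3×50→44 − 2×20→4 − 2×2→0
Count of 50: 3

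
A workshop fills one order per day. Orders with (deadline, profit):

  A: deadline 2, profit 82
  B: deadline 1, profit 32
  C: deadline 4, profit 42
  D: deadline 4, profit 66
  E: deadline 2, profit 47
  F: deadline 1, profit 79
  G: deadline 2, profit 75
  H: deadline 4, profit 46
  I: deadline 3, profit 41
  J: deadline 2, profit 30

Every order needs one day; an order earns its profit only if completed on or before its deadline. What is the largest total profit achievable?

273

Profit order: A=82 F=79 G=75 D=66 E=47 H=46 C=42 I=41 B=32 J=30
Assign: A→slot 2, F→slot 1, G skipped, D→slot 4, E skipped, H→slot 3, C skipped, I skipped, B skipped, J skipped.
Slots: [1:F] [2:A] [3:H] [4:D]
Profit = 79 + 82 + 46 + 66 = 273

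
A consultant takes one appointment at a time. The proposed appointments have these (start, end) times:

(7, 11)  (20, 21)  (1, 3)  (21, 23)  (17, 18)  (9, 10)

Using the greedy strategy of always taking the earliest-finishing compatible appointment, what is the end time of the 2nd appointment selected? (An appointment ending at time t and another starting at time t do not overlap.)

10

By end time: (1,3), (9,10), (7,11), (17,18), (20,21), (21,23).
Pick (1,3); next start ≥ 3 → (9,10); next start ≥ 10 → (17,18); next start ≥ 18 → (20,21); next start ≥ 21 → (21,23).
Selected: (1,3) (9,10) (17,18) (20,21) (21,23)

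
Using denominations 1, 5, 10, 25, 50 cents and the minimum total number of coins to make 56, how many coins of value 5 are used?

Use the largest denomination that fits, subtract, and repeat.
56 = 1×50 + 1×5 + 1×1
Count of 5: 1

1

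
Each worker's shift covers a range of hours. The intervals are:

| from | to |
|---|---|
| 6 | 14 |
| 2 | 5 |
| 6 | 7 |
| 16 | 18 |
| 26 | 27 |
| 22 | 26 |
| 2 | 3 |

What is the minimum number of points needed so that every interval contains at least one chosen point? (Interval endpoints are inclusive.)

4

Process intervals by earliest right end; each time one isn't hit yet, stab at its right endpoint.
Sorted: [2,3] [2,5] [6,7] [6,14] [16,18] [22,26] [26,27]
{[2,3],[2,5]} hit by 3; {[6,7],[6,14]} hit by 7; {[16,18]} hit by 18; {[22,26],[26,27]} hit by 26.
Points: 3, 7, 18, 26 (4 total).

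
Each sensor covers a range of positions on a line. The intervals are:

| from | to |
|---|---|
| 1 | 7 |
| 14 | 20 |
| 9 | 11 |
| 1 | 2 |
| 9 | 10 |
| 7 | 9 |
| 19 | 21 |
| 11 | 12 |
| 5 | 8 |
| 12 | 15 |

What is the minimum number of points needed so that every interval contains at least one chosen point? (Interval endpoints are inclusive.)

5

By right end: [1,2]  [1,7]  [5,8]  [7,9]  [9,10]  [9,11]  [11,12]  [12,15]  [14,20]  [19,21]
[1,2] uncovered → point at 2; [5,8] uncovered → point at 8; [9,10] uncovered → point at 10; [11,12] uncovered → point at 12; [14,20] uncovered → point at 20.
Points: 2, 8, 10, 12, 20 (5 total).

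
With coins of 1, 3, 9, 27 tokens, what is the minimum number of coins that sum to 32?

4

Use the largest denomination that fits, subtract, and repeat.
32 − 1×27→5 − 1×3→2 − 2×1→0
Total coins = 1 + 1 + 2 = 4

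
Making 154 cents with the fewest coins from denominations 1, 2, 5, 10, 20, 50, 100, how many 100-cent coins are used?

1

Use the largest denomination that fits, subtract, and repeat.
154 = 1×100 + 1×50 + 2×2
Count of 100: 1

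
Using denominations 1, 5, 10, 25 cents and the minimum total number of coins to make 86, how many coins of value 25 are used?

3

Use the largest denomination that fits, subtract, and repeat.
86 − 3×25→11 − 1×10→1 − 1×1→0
Count of 25: 3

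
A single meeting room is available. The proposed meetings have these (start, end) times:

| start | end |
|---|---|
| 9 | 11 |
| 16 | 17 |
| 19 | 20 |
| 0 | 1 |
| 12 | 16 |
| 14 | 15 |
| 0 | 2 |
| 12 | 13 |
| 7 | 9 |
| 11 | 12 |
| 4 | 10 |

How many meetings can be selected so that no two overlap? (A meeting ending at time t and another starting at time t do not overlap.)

Sort by end time and greedily take each interval whose start is ≥ the last chosen end.
Sorted by end: (0,1)  (0,2)  (7,9)  (4,10)  (9,11)  (11,12)  (12,13)  (14,15)  (12,16)  (16,17)  (19,20)
take (0,1); take (7,9); take (9,11); take (11,12); take (12,13); take (14,15); take (16,17); take (19,20).
Selected 8 meetings.

8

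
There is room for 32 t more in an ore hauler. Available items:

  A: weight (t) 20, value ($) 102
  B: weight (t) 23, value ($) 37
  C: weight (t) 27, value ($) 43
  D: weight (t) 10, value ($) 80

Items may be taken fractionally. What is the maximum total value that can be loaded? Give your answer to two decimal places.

Greedy by value/weight ratio, highest first.
Order: D (80/10=8.00) > A (102/20=5.10) > B (37/23=1.61) > C (43/27=1.59)
Fill: take D (10 @ 80) → take A (20 @ 102) → take 2/23 of B → 3.22; 32/32 used.
Total value = 185.22

185.22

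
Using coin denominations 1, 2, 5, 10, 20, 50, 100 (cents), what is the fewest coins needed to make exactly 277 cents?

277 − 2×100→77 − 1×50→27 − 1×20→7 − 1×5→2 − 1×2→0
Total coins = 2 + 1 + 1 + 1 + 1 = 6

6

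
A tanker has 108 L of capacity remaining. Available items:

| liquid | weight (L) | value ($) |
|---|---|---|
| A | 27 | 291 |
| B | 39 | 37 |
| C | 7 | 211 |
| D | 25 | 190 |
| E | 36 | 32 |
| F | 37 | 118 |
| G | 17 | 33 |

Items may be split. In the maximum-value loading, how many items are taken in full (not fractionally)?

Order: C (211/7=30.14) > A (291/27=10.78) > D (190/25=7.60) > F (118/37=3.19) > G (33/17=1.94) > B (37/39=0.95) > E (32/36=0.89)
Fill: take C (7 @ 211) → take A (27 @ 291) → take D (25 @ 190) → take F (37 @ 118) → take 12/17 of G → 23.29; 108/108 used.
4 item(s) taken whole; one partial (take 12/17 of G).

4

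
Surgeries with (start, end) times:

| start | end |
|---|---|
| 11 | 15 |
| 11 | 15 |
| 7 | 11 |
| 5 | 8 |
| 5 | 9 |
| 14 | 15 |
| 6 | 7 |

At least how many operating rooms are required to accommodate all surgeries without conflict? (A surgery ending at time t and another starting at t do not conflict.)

3

Count concurrent intervals with a sweep; the peak is the room count.
starts: [5, 5, 6, 7, 11, 11, 14]
ends:   [7, 8, 9, 11, 15, 15, 15]
s5→1 s5→2 s6→3  — peak 3.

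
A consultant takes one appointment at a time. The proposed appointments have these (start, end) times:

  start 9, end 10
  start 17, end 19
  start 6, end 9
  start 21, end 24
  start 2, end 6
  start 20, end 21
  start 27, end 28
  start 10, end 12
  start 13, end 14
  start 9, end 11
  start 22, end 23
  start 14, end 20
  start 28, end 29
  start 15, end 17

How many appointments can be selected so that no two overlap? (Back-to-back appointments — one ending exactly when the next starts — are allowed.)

11

Greedy by earliest finish: after sorting by end time, pick each interval compatible with the last pick.
Sorted by end: (2,6)  (6,9)  (9,10)  (9,11)  (10,12)  (13,14)  (15,17)  (17,19)  (14,20)  (20,21)  (22,23)  (21,24)  (27,28)  (28,29)
take (2,6); take (6,9); take (9,10); skip (9,11); take (10,12); take (13,14); take (15,17); take (17,19); take (20,21); take (22,23); skip (21,24); take (27,28); take (28,29).
Selected 11 appointments.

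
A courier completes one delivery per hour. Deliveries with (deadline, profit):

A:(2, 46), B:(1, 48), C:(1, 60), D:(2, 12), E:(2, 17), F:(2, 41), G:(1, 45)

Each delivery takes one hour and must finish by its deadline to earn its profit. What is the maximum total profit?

106

By profit: C(d1,60), B(d1,48), A(d2,46), G(d1,45), F(d2,41), E(d2,17), D(d2,12)
C→slot 1; B skipped; A→slot 2; G skipped; F skipped; E skipped; D skipped.
Profit = 60 + 46 = 106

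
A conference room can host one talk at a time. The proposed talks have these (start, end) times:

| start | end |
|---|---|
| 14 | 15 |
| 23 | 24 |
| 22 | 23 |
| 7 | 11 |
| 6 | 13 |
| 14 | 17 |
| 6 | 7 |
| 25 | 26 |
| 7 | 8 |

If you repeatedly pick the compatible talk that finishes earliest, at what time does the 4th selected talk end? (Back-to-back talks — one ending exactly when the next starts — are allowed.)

Sorted by end: (6,7)  (7,8)  (7,11)  (6,13)  (14,15)  (14,17)  (22,23)  (23,24)  (25,26)
take (6,7); take (7,8); skip (6,13); take (14,15); take (22,23); take (23,24); take (25,26).
Selected: (6,7) (7,8) (14,15) (22,23) (23,24) (25,26)

23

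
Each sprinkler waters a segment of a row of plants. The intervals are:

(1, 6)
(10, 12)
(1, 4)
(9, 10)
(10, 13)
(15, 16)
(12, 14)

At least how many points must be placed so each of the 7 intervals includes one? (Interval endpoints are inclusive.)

4

By right end: [1,4]  [1,6]  [9,10]  [10,12]  [10,13]  [12,14]  [15,16]
[1,4] uncovered → point at 4; [9,10] uncovered → point at 10; [12,14] uncovered → point at 14; [15,16] uncovered → point at 16.
Points: 4, 10, 14, 16 (4 total).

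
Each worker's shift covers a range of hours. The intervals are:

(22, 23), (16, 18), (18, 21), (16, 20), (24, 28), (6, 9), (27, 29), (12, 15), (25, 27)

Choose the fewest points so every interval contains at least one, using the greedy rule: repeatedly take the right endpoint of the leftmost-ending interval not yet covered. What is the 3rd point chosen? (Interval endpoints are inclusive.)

Process intervals by earliest right end; each time one isn't hit yet, stab at its right endpoint.
By right end: [6,9]  [12,15]  [16,18]  [16,20]  [18,21]  [22,23]  [25,27]  [24,28]  [27,29]
[6,9] uncovered → point at 9; [12,15] uncovered → point at 15; [16,18] uncovered → point at 18; [22,23] uncovered → point at 23; [25,27] uncovered → point at 27.
Points: 9, 15, 18, 23, 27 (5 total).

18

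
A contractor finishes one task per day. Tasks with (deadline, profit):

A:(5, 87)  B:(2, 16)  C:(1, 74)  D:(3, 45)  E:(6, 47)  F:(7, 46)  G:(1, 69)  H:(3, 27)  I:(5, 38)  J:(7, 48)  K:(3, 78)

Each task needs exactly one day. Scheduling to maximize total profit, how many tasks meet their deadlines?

Profit order: A=87 K=78 C=74 G=69 J=48 E=47 F=46 D=45 I=38 H=27 B=16
Assign: A→slot 5, K→slot 3, C→slot 1, G skipped, J→slot 7, E→slot 6, F→slot 4, D→slot 2, I skipped, H skipped, B skipped.
Slots: [1:C] [2:D] [3:K] [4:F] [5:A] [6:E] [7:J]
7 of 11 scheduled.

7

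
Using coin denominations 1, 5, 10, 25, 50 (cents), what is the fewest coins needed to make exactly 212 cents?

7

212 = 4×50 + 1×10 + 2×1
Total coins = 4 + 1 + 2 = 7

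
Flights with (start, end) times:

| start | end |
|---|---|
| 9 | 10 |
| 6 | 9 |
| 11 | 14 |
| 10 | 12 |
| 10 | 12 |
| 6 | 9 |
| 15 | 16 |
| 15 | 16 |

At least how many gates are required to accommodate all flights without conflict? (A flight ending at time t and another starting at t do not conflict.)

starts: [6, 6, 9, 10, 10, 11, 15, 15]
ends:   [9, 9, 10, 12, 12, 14, 16, 16]
s6→1 s6→2 e9→1 e9→0 s9→1 e10→0 s10→1 s10→2 s11→3  — peak 3.

3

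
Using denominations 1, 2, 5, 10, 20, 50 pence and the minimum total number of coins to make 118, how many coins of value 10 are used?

1

Use the largest denomination that fits, subtract, and repeat.
118 − 2×50→18 − 1×10→8 − 1×5→3 − 1×2→1 − 1×1→0
Count of 10: 1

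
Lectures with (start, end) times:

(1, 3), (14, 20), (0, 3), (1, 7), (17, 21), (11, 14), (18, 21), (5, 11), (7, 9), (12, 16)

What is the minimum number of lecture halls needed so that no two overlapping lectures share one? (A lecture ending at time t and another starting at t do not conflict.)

3

starts: [0, 1, 1, 5, 7, 11, 12, 14, 17, 18]
ends:   [3, 3, 7, 9, 11, 14, 16, 20, 21, 21]
s0→1 s1→2 s1→3  — peak 3.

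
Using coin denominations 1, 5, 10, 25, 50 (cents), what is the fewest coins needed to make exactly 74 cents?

74 = 1×50 + 2×10 + 4×1
Total coins = 1 + 2 + 4 = 7

7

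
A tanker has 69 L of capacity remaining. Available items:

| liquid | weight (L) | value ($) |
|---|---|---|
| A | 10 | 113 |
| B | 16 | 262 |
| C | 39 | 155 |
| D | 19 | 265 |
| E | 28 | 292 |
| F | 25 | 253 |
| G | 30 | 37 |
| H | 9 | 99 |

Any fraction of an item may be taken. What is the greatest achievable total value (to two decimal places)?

895.43

Greedy by value/weight ratio, highest first.
Order: B (262/16=16.38) > D (265/19=13.95) > A (113/10=11.30) > H (99/9=11.00) > E (292/28=10.43) > F (253/25=10.12) > C (155/39=3.97) > G (37/30=1.23)
Fill: take B (16 @ 262) → take D (19 @ 265) → take A (10 @ 113) → take H (9 @ 99) → take 15/28 of E → 156.43; 69/69 used.
Total value = 895.43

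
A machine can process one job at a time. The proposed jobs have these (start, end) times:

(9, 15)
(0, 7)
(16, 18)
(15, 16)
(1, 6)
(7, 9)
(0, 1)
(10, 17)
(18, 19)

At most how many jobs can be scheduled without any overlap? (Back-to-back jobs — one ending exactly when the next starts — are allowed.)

Sort by end time and greedily take each interval whose start is ≥ the last chosen end.
Sorted by end: (0,1)  (1,6)  (0,7)  (7,9)  (9,15)  (15,16)  (10,17)  (16,18)  (18,19)
take (0,1); take (1,6); skip (0,7); take (7,9); take (9,15); take (15,16); take (16,18); take (18,19).
Selected 7 jobs.

7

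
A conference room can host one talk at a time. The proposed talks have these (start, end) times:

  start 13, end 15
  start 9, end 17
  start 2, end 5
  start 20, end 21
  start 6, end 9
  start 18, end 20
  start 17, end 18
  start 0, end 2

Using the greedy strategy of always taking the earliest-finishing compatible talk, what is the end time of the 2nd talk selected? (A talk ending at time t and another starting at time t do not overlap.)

Sort by end time and greedily take each interval whose start is ≥ the last chosen end.
Sorted by end: (0,2)  (2,5)  (6,9)  (13,15)  (9,17)  (17,18)  (18,20)  (20,21)
take (0,2); take (2,5); take (6,9); take (13,15); take (17,18); take (18,20); take (20,21).
Selected: (0,2) (2,5) (6,9) (13,15) (17,18) (18,20) (20,21)

5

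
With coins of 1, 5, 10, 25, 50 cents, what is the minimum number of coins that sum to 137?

Greedy: take as many of the largest coin as possible, then repeat with the remainder.
137 = 2×50 + 1×25 + 1×10 + 2×1
Total coins = 2 + 1 + 1 + 2 = 6

6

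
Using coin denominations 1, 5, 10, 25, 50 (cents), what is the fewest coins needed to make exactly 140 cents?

5

140 − 2×50→40 − 1×25→15 − 1×10→5 − 1×5→0
Total coins = 2 + 1 + 1 + 1 = 5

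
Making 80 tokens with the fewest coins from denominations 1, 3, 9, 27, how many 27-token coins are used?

Greedy: take as many of the largest coin as possible, then repeat with the remainder.
80 = 2×27 + 2×9 + 2×3 + 2×1
Count of 27: 2

2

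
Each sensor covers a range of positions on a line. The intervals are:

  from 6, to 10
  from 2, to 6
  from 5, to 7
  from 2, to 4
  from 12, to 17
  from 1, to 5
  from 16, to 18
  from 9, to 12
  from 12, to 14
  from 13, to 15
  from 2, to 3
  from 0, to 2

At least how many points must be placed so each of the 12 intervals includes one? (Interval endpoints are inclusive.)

5

Sorted: [0,2] [2,3] [2,4] [1,5] [2,6] [5,7] [6,10] [9,12] [12,14] [13,15] [12,17] [16,18]
{[0,2],[2,3],[2,4],[1,5],[2,6]} hit by 2; {[5,7],[6,10]} hit by 7; {[9,12],[12,14]} hit by 12; {[13,15],[12,17]} hit by 15; {[16,18]} hit by 18.
Points: 2, 7, 12, 15, 18 (5 total).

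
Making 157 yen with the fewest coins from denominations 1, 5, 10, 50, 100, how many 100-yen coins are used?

157 = 1×100 + 1×50 + 1×5 + 2×1
Count of 100: 1

1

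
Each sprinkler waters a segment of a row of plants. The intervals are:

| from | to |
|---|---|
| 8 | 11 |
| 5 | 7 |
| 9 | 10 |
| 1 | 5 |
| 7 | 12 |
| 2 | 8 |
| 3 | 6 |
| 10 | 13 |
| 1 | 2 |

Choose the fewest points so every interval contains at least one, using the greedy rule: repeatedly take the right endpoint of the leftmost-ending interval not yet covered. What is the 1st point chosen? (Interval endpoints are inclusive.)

2

Process intervals by earliest right end; each time one isn't hit yet, stab at its right endpoint.
By right end: [1,2]  [1,5]  [3,6]  [5,7]  [2,8]  [9,10]  [8,11]  [7,12]  [10,13]
[1,2] uncovered → point at 2; [3,6] uncovered → point at 6; [9,10] uncovered → point at 10.
Points: 2, 6, 10 (3 total).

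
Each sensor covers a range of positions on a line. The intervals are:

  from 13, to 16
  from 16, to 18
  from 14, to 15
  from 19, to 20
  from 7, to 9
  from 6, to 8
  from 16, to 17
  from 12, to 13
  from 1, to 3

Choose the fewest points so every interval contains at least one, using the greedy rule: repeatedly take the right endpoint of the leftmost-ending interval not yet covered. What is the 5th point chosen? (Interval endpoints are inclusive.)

17

Sorted: [1,3] [6,8] [7,9] [12,13] [14,15] [13,16] [16,17] [16,18] [19,20]
{[1,3]} hit by 3; {[6,8],[7,9]} hit by 8; {[12,13]} hit by 13; {[14,15],[13,16]} hit by 15; {[16,17],[16,18]} hit by 17; {[19,20]} hit by 20.
Points: 3, 8, 13, 15, 17, 20 (6 total).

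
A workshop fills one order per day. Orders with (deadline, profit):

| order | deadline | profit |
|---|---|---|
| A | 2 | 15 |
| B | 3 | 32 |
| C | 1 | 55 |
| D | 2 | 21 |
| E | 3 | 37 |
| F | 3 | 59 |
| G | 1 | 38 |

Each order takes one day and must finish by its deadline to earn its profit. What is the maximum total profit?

151

Take jobs in profit order; each goes to the latest open slot no later than its deadline.
Profit order: F=59 C=55 G=38 E=37 B=32 D=21 A=15
Assign: F→slot 3, C→slot 1, G skipped, E→slot 2, B skipped, D skipped, A skipped.
Slots: [1:C] [2:E] [3:F]
Profit = 55 + 37 + 59 = 151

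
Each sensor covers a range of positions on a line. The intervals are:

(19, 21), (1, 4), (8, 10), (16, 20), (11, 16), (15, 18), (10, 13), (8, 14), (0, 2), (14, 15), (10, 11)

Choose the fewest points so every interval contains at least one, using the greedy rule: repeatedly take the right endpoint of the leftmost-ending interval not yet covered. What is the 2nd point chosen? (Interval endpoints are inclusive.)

Sort by right endpoint; whenever an interval is uncovered, place a point at its right end.
Sorted: [0,2] [1,4] [8,10] [10,11] [10,13] [8,14] [14,15] [11,16] [15,18] [16,20] [19,21]
{[0,2],[1,4]} hit by 2; {[8,10],[10,11],[10,13],[8,14]} hit by 10; {[14,15],[11,16],[15,18]} hit by 15; {[16,20],[19,21]} hit by 20.
Points: 2, 10, 15, 20 (4 total).

10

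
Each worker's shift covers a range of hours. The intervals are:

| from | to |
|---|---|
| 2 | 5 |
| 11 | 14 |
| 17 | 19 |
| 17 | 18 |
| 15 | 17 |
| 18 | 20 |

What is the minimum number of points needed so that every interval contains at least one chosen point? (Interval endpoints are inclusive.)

Sort by right endpoint; whenever an interval is uncovered, place a point at its right end.
Sorted: [2,5] [11,14] [15,17] [17,18] [17,19] [18,20]
{[2,5]} hit by 5; {[11,14]} hit by 14; {[15,17],[17,18],[17,19]} hit by 17; {[18,20]} hit by 20.
Points: 5, 14, 17, 20 (4 total).

4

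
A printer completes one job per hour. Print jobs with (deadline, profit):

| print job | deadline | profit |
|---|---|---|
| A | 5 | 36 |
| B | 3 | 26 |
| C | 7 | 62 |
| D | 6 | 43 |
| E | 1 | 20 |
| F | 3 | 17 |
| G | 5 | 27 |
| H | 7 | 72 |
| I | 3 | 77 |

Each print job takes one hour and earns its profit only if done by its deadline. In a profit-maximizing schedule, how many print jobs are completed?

7

Profit order: I=77 H=72 C=62 D=43 A=36 G=27 B=26 E=20 F=17
Assign: I→slot 3, H→slot 7, C→slot 6, D→slot 5, A→slot 4, G→slot 2, B→slot 1, E skipped, F skipped.
Slots: [1:B] [2:G] [3:I] [4:A] [5:D] [6:C] [7:H]
7 of 9 scheduled.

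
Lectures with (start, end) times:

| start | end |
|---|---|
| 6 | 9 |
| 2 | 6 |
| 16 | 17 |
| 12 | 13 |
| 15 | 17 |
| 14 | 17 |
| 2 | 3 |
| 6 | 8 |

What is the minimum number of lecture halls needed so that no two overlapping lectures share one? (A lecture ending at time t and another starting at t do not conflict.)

3

The answer is the maximum number of intervals overlapping at any instant.
Events (time:±→running): 2:+→1 2:+→2 3:-→1 6:-→0 6:+→1 6:+→2 8:-→1 9:-→0 12:+→1 13:-→0 14:+→1 15:+→2 16:+→3 … peak 3.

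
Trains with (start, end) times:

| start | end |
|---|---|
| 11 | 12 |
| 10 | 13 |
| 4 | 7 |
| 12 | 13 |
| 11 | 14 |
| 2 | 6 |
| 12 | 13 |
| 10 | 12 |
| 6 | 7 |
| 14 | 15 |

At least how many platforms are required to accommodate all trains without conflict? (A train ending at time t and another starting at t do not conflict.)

The answer is the maximum number of intervals overlapping at any instant.
starts: [2, 4, 6, 10, 10, 11, 11, 12, 12, 14]
ends:   [6, 7, 7, 12, 12, 13, 13, 13, 14, 15]
s2→1 s4→2 e6→1 s6→2 e7→1 e7→0 s10→1 s10→2 s11→3 s11→4  — peak 4.

4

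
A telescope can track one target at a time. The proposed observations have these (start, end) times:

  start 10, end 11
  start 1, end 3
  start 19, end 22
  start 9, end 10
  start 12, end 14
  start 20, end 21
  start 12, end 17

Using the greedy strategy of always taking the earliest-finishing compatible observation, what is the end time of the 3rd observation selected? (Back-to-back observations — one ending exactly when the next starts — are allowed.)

11

Order by finish time; keep every interval that doesn't clash with the previous kept one.
By end time: (1,3), (9,10), (10,11), (12,14), (12,17), (20,21), (19,22).
Pick (1,3); next start ≥ 3 → (9,10); next start ≥ 10 → (10,11); next start ≥ 11 → (12,14); next start ≥ 14 → (20,21).
Selected: (1,3) (9,10) (10,11) (12,14) (20,21)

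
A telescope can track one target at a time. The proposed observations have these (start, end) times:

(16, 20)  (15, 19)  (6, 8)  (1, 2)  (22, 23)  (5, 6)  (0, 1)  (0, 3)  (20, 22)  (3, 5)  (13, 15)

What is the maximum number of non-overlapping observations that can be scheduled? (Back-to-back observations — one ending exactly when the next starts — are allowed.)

9

Greedy by earliest finish: after sorting by end time, pick each interval compatible with the last pick.
Sorted by end: (0,1)  (1,2)  (0,3)  (3,5)  (5,6)  (6,8)  (13,15)  (15,19)  (16,20)  (20,22)  (22,23)
take (0,1); take (1,2); skip (0,3); take (3,5); take (5,6); take (6,8); take (13,15); take (15,19); skip (16,20); take (20,22); take (22,23).
Selected 9 observations.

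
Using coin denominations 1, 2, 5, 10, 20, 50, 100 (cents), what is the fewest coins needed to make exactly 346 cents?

346 − 3×100→46 − 2×20→6 − 1×5→1 − 1×1→0
Total coins = 3 + 2 + 1 + 1 = 7

7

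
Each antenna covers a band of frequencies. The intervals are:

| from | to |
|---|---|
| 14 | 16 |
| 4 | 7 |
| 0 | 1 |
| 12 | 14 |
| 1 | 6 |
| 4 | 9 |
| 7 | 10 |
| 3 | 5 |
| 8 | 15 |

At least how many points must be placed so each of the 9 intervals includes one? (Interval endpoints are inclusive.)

Sorted: [0,1] [3,5] [1,6] [4,7] [4,9] [7,10] [12,14] [8,15] [14,16]
{[0,1]} hit by 1; {[3,5],[1,6],[4,7],[4,9]} hit by 5; {[7,10]} hit by 10; {[12,14],[8,15],[14,16]} hit by 14.
Points: 1, 5, 10, 14 (4 total).

4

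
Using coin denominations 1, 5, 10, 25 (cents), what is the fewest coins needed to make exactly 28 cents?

4

Use the largest denomination that fits, subtract, and repeat.
28 = 1×25 + 3×1
Total coins = 1 + 3 = 4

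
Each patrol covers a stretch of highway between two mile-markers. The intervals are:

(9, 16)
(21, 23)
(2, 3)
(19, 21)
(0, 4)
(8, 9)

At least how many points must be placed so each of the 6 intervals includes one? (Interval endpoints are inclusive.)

Sort by right endpoint; whenever an interval is uncovered, place a point at its right end.
By right end: [2,3]  [0,4]  [8,9]  [9,16]  [19,21]  [21,23]
[2,3] uncovered → point at 3; [8,9] uncovered → point at 9; [19,21] uncovered → point at 21.
Points: 3, 9, 21 (3 total).

3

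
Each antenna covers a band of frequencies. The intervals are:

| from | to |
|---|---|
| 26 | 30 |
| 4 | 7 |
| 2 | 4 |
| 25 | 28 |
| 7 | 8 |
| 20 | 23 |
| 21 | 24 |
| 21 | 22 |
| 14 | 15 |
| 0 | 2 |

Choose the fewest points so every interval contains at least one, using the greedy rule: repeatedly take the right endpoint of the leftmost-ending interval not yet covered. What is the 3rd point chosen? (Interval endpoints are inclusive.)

Sort by right endpoint; whenever an interval is uncovered, place a point at its right end.
By right end: [0,2]  [2,4]  [4,7]  [7,8]  [14,15]  [21,22]  [20,23]  [21,24]  [25,28]  [26,30]
[0,2] uncovered → point at 2; [4,7] uncovered → point at 7; [14,15] uncovered → point at 15; [21,22] uncovered → point at 22; [25,28] uncovered → point at 28.
Points: 2, 7, 15, 22, 28 (5 total).

15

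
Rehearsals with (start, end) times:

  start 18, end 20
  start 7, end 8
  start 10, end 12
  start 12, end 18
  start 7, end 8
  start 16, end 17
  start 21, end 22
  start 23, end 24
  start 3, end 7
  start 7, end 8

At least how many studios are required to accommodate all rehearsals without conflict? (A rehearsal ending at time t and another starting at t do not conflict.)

3

The answer is the maximum number of intervals overlapping at any instant.
starts: [3, 7, 7, 7, 10, 12, 16, 18, 21, 23]
ends:   [7, 8, 8, 8, 12, 17, 18, 20, 22, 24]
s3→1 e7→0 s7→1 s7→2 s7→3  — peak 3.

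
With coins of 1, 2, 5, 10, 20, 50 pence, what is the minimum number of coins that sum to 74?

74 = 1×50 + 1×20 + 2×2
Total coins = 1 + 1 + 2 = 4

4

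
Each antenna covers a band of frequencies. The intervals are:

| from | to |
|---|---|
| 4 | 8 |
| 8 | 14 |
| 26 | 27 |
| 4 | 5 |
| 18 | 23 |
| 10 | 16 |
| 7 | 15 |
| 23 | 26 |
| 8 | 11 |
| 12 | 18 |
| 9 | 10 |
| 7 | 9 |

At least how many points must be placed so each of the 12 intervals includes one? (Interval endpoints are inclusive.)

5

Sort by right endpoint; whenever an interval is uncovered, place a point at its right end.
By right end: [4,5]  [4,8]  [7,9]  [9,10]  [8,11]  [8,14]  [7,15]  [10,16]  [12,18]  [18,23]  [23,26]  [26,27]
[4,5] uncovered → point at 5; [7,9] uncovered → point at 9; [10,16] uncovered → point at 16; [18,23] uncovered → point at 23; [26,27] uncovered → point at 27.
Points: 5, 9, 16, 23, 27 (5 total).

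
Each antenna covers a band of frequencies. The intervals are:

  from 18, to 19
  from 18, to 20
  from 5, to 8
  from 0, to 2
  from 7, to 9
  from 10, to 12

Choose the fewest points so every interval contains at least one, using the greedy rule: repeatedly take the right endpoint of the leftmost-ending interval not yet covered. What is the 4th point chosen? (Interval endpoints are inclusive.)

Sort by right endpoint; whenever an interval is uncovered, place a point at its right end.
By right end: [0,2]  [5,8]  [7,9]  [10,12]  [18,19]  [18,20]
[0,2] uncovered → point at 2; [5,8] uncovered → point at 8; [10,12] uncovered → point at 12; [18,19] uncovered → point at 19.
Points: 2, 8, 12, 19 (4 total).

19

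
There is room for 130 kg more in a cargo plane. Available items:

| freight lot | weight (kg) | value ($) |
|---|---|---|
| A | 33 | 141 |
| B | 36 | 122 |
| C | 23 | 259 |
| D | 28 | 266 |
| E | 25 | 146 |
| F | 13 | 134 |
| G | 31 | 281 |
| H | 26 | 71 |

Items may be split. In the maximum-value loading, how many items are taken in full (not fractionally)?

5

Greedy by value/weight ratio, highest first.
Order: C (259/23=11.26) > F (134/13=10.31) > D (266/28=9.50) > G (281/31=9.06) > E (146/25=5.84) > A (141/33=4.27) > B (122/36=3.39) > H (71/26=2.73)
Fill: take C (23 @ 259) → take F (13 @ 134) → take D (28 @ 266) → take G (31 @ 281) → take E (25 @ 146) → take 10/33 of A → 42.73; 130/130 used.
5 item(s) taken whole; one partial (take 10/33 of A).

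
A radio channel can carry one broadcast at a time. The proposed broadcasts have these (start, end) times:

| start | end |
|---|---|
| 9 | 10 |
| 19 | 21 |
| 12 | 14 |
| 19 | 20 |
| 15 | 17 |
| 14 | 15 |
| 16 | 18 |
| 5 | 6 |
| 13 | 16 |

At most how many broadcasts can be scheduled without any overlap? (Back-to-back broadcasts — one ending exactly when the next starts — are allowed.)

Greedy by earliest finish: after sorting by end time, pick each interval compatible with the last pick.
By end time: (5,6), (9,10), (12,14), (14,15), (13,16), (15,17), (16,18), (19,20), (19,21).
Pick (5,6); next start ≥ 6 → (9,10); next start ≥ 10 → (12,14); next start ≥ 14 → (14,15); next start ≥ 15 → (15,17); next start ≥ 17 → (19,20).
Selected 6 broadcasts.

6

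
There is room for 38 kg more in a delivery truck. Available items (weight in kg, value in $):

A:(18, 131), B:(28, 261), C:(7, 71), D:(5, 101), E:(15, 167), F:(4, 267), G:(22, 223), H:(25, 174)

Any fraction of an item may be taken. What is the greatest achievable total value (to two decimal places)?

676.95

Ratios (sorted): F 66.75, D 20.20, E 11.13, C 10.14, G 10.14, B 9.32, A 7.28, H 6.96
take F (4 @ 267); take D (5 @ 101); take E (15 @ 167); take C (7 @ 71); take 7/22 of G → 70.95. Capacity used 38/38.
Total value = 676.95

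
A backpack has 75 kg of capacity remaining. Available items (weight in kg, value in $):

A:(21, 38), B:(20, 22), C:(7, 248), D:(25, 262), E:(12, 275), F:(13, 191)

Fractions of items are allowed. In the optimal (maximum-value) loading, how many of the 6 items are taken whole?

Ratios (sorted): C 35.43, E 22.92, F 14.69, D 10.48, A 1.81, B 1.10
take C (7 @ 248); take E (12 @ 275); take F (13 @ 191); take D (25 @ 262); take 18/21 of A → 32.57. Capacity used 75/75.
4 item(s) taken whole; one partial (take 18/21 of A).

4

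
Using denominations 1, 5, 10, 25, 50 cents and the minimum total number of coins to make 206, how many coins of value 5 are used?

1

Use the largest denomination that fits, subtract, and repeat.
206 = 4×50 + 1×5 + 1×1
Count of 5: 1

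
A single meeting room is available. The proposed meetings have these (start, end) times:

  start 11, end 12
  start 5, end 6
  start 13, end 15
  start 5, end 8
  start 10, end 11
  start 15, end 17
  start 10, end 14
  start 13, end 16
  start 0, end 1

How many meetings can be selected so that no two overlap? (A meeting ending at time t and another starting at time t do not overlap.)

By end time: (0,1), (5,6), (5,8), (10,11), (11,12), (10,14), (13,15), (13,16), (15,17).
Pick (0,1); next start ≥ 1 → (5,6); next start ≥ 6 → (10,11); next start ≥ 11 → (11,12); next start ≥ 12 → (13,15); next start ≥ 15 → (15,17).
Selected 6 meetings.

6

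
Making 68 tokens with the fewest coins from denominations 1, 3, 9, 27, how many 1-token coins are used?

68 = 2×27 + 1×9 + 1×3 + 2×1
Count of 1: 2

2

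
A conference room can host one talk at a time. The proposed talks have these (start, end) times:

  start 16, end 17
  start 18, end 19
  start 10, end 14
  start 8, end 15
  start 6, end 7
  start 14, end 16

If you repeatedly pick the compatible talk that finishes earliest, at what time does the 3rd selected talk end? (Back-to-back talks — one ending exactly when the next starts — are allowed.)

Sorted by end: (6,7)  (10,14)  (8,15)  (14,16)  (16,17)  (18,19)
take (6,7); take (10,14); take (14,16); take (16,17); take (18,19).
Selected: (6,7) (10,14) (14,16) (16,17) (18,19)

16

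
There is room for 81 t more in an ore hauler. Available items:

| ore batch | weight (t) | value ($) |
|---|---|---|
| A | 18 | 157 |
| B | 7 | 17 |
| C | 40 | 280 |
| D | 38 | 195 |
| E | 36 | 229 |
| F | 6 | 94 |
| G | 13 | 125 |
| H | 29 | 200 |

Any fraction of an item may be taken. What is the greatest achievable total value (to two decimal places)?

Ratios (sorted): F 15.67, G 9.62, A 8.72, C 7.00, H 6.90, E 6.36, D 5.13, B 2.43
take F (6 @ 94); take G (13 @ 125); take A (18 @ 157); take C (40 @ 280); take 4/29 of H → 27.59. Capacity used 81/81.
Total value = 683.59

683.59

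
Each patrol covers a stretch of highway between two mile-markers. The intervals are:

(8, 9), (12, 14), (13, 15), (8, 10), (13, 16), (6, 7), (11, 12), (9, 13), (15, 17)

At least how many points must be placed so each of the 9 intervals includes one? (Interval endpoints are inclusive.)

Sort by right endpoint; whenever an interval is uncovered, place a point at its right end.
Sorted: [6,7] [8,9] [8,10] [11,12] [9,13] [12,14] [13,15] [13,16] [15,17]
{[6,7]} hit by 7; {[8,9],[8,10]} hit by 9; {[11,12],[9,13],[12,14]} hit by 12; {[13,15],[13,16],[15,17]} hit by 15.
Points: 7, 9, 12, 15 (4 total).

4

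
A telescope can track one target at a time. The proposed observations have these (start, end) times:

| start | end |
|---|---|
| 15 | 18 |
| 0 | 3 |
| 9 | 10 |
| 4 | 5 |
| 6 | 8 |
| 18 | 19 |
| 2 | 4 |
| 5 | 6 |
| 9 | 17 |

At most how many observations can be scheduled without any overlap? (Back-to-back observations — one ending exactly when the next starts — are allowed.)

Sorted by end: (0,3)  (2,4)  (4,5)  (5,6)  (6,8)  (9,10)  (9,17)  (15,18)  (18,19)
take (0,3); take (4,5); take (5,6); take (6,8); take (9,10); take (15,18); take (18,19).
Selected 7 observations.

7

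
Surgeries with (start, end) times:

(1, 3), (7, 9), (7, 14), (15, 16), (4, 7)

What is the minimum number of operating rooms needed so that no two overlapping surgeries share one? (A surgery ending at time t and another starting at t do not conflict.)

2

The answer is the maximum number of intervals overlapping at any instant.
Events (time:±→running): 1:+→1 3:-→0 4:+→1 7:-→0 7:+→1 7:+→2 … peak 2.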